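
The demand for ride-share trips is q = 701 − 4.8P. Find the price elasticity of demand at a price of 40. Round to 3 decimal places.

At P = 40, q = 509.
dq/dP = −4.8.
Point elasticity E = (dq/dP)·(P/q) = -4.8 × 40/509 ≈ -0.377.
|E| < 1, so demand is inelastic at this price.

-0.377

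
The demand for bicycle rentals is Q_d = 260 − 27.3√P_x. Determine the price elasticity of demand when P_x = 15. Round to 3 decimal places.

-0.343

At P_x = 15, Q_d = 154.2676.
dQ_d/dP_x = −27.3/(2√P_x) = −27.3/(2·3.873).
Point elasticity E = (dQ_d/dP_x)·(P_x/Q_d) = -3.5244 × 15/154.2676 ≈ -0.343.
|E| < 1, so demand is inelastic at this price.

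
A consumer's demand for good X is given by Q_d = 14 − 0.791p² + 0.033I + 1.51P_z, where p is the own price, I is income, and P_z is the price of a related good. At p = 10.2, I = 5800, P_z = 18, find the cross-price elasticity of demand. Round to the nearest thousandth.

0.181

First evaluate Q_d: 14 − 0.791(10.2)² + 0.033(5800) + 1.51(18) = 14 − 82.2956 + 191.4 + 27.18 = 150.2844.
∂Q_d/∂P_z = +1.51, so E_xy = 1.51·(18/150.2844) ≈ 0.181.
E_xy > 0: the goods are substitutes.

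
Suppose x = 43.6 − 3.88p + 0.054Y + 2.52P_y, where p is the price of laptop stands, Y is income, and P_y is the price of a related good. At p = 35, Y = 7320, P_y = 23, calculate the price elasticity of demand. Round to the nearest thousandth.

-0.376

x = 43.6 − 3.88(35) + 0.054(7320) + 2.52(23) = 43.6 − 135.8 + 395.28 + 57.96 = 361.04.
∂x/∂p = −3.88, so E_p = (−3.88)·(35/361.04) ≈ -0.376.
|E_p| < 1: demand is inelastic.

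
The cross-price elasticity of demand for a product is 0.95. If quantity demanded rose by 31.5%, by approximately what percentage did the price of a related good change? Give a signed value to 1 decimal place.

%ΔQ ≈ E × %ΔP_y ⇒ %ΔP_y = %ΔQ / E = (31.5%)/(0.95) ≈ 33.2%.

33.2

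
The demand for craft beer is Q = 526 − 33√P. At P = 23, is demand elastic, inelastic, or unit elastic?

At P = 23, Q = 367.7376.
dQ/dP = −33/(2√P) = −33/(2·4.7958).
Point elasticity E = (dQ/dP)·(P/Q) = -3.4405 × 23/367.7376 ≈ -0.215.
|E| ≈ 0.215 < 1, so demand is inelastic.

inelastic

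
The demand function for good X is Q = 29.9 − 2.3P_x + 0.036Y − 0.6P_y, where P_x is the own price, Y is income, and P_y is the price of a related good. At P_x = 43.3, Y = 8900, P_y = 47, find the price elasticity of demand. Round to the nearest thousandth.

Evaluating quantity at (P_x, Y, P_y) gives Q = 29.9 − 2.3(43.3) + 0.036(8900) − 0.6(47) = 29.9 − 99.59 + 320.4 − 28.2 = 222.51.
∂Q/∂P_x = −2.3, so E_p = (−2.3)·(43.3/222.51) ≈ -0.448.
|E_p| < 1: demand is inelastic.

-0.448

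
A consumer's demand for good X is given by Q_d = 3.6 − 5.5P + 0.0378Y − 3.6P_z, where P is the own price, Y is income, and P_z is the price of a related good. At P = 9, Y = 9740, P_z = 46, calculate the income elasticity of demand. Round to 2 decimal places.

2.35

Substituting, Q_d = 3.6 − 5.5(9) + 0.0378(9740) − 3.6(46) = 3.6 − 49.5 + 368.172 − 165.6 = 156.672.
∂Q_d/∂Y = +0.0378, so E_I = 0.0378·(9740/156.672) ≈ 2.35.
E_I > 1: normal good (luxury).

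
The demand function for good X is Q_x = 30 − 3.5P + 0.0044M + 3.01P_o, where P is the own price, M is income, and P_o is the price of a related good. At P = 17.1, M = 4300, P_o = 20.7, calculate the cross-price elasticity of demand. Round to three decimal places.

First evaluate Q_x: 30 − 3.5(17.1) + 0.0044(4300) + 3.01(20.7) = 30 − 59.85 + 18.92 + 62.307 = 51.377.
∂Q_x/∂P_o = +3.01, so E_xy = 3.01·(20.7/51.377) ≈ 1.213.
E_xy > 0: the goods are substitutes.

1.213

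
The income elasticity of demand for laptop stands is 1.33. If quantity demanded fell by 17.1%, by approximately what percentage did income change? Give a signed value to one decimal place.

-12.9

%ΔQ ≈ E × %ΔI ⇒ %ΔI = %ΔQ / E = (-17.1%)/(1.33) ≈ -12.9%.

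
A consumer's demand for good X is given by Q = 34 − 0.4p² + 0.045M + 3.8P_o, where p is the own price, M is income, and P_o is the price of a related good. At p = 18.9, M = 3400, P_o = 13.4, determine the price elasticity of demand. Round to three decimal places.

First evaluate Q: 34 − 0.4(18.9)² + 0.045(3400) + 3.8(13.4) = 34 − 142.884 + 153 + 50.92 = 95.036.
∂Q/∂p = −2·0.4·p = -15.12, so E_p = -15.12·(18.9/95.036) ≈ -3.007.
|E_p| > 1: demand is elastic.

-3.007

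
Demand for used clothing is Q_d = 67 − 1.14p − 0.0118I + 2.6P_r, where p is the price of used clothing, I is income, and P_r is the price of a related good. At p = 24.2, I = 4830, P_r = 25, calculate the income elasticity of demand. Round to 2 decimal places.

-1.20

At the given point, Q_d = 67 − 1.14(24.2) − 0.0118(4830) + 2.6(25) = 67 − 27.588 − 56.994 + 65 = 47.418.
∂Q_d/∂I = −0.0118, so E_I = -0.0118·(4830/47.418) ≈ -1.20.
E_I < 0: inferior good.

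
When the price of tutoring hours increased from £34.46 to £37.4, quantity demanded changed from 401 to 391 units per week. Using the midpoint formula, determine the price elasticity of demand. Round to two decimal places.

-0.31

%Δq = (391 − 401)/[(401 + 391)/2] = -10/396 ≈ -0.0253.
%ΔP = (37.4 − 34.46)/[(34.46 + 37.4)/2] = 2.94/35.93 ≈ 0.0818.
Arc elasticity E = %Δq/%ΔP ≈ -0.0253/0.0818 ≈ -0.31.
|E| < 1: demand is inelastic over this range.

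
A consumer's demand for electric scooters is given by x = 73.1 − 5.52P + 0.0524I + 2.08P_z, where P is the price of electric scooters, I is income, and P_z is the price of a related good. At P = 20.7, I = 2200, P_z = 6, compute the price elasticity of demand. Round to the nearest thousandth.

-1.320

At the given point, x = 73.1 − 5.52(20.7) + 0.0524(2200) + 2.08(6) = 73.1 − 114.264 + 115.28 + 12.48 = 86.596.
∂x/∂P = −5.52, so E_p = (−5.52)·(20.7/86.596) ≈ -1.320.
|E_p| > 1: demand is elastic.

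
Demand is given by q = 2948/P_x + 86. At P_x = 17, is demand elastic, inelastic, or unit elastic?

At P_x = 17, q = 259.4118.
dq/dP_x = −2948/P_x² = −10.2007.
Point elasticity E = (dq/dP_x)·(P_x/q) = -10.2007 × 17/259.4118 ≈ -0.668.
|E| ≈ 0.668 < 1, so demand is inelastic.

inelastic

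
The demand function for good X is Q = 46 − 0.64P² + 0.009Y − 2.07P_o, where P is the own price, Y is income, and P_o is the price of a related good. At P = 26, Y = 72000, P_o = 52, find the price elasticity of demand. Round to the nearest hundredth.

Substituting, Q = 46 − 0.64(26)² + 0.009(72000) − 2.07(52) = 46 − 432.64 + 648 − 107.64 = 153.72.
∂Q/∂P = −2·0.64·P = -33.28, so E_p = -33.28·(26/153.72) ≈ -5.63.
|E_p| > 1: demand is elastic.

-5.63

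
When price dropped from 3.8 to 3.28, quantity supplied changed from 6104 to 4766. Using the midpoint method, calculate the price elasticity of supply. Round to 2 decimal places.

%Δq = (4766 − 6104)/[(6104 + 4766)/2] = -1338/5435 ≈ -0.2462.
%Δp = (3.28 − 3.8)/[(3.8 + 3.28)/2] = -0.52/3.54 ≈ -0.1469.
Arc elasticity E = %Δq/%Δp ≈ -0.2462/-0.1469 ≈ 1.68.
|E| > 1: supply is elastic over this range.

1.68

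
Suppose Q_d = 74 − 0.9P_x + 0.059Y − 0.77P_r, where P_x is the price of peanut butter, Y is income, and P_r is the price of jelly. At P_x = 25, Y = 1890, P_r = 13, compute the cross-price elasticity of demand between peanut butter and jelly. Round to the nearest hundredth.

-0.07

Q_d = 74 − 0.9(25) + 0.059(1890) − 0.77(13) = 74 − 22.5 + 111.51 − 10.01 = 153.
∂Q_d/∂P_r = −0.77, so E_xy = -0.77·(13/153) ≈ -0.07.
E_xy < 0: the goods are complements.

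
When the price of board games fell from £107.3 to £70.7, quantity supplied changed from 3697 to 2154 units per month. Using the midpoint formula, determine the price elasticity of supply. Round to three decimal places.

%ΔQ = (2154 − 3697)/[(3697 + 2154)/2] = -1543/2925.5 ≈ -0.5274.
%ΔP = (70.7 − 107.3)/[(107.3 + 70.7)/2] = -36.6/89 ≈ -0.4112.
Arc elasticity E = %ΔQ/%ΔP ≈ -0.5274/-0.4112 ≈ 1.283.
|E| > 1: supply is elastic over this range.

1.283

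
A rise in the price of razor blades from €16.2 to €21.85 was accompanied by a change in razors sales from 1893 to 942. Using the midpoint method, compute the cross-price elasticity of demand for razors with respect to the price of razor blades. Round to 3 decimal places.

%ΔQ_x = (942 − 1893)/[(1893+942)/2] = -951/1417.5 ≈ -0.6709.
%ΔP_y = (21.85 − 16.2)/[(16.2+21.85)/2] ≈ 0.2970.
E_xy = -0.6709/0.2970 ≈ -2.259.
E_xy < 0, so razors and razor blades are complements.

-2.259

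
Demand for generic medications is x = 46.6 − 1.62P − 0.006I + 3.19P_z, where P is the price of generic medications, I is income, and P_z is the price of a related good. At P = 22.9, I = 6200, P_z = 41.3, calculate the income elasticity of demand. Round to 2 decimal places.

First evaluate x: 46.6 − 1.62(22.9) − 0.006(6200) + 3.19(41.3) = 46.6 − 37.098 − 37.2 + 131.747 = 104.049.
∂x/∂I = −0.006, so E_I = -0.006·(6200/104.049) ≈ -0.36.
E_I < 0: inferior good.

-0.36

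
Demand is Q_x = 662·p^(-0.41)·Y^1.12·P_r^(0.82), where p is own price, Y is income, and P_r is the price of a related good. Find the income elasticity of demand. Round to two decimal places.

For a Cobb–Douglas (constant-elasticity) form Q_x = A·Y^α·…, the elasticity with respect to Y equals the exponent α at every point.
Here the exponent on Y is 1.12, so the income elasticity of demand is 1.12.

1.12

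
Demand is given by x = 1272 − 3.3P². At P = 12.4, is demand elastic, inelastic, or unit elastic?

At P = 12.4, x = 764.592.
dx/dP = −2·3.3·P = −81.84.
Point elasticity E = (dx/dP)·(P/x) = -81.84 × 12.4/764.592 ≈ -1.327.
|E| ≈ 1.327 > 1, so demand is elastic.

elastic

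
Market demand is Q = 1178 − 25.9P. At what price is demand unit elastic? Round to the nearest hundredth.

For linear demand Q = a − bP, E = −bP/(a − bP). |E| = 1 ⇒ bP = a − bP ⇒ P = a/(2b).
P = 1178/(2·25.9) ≈ 22.74.

22.74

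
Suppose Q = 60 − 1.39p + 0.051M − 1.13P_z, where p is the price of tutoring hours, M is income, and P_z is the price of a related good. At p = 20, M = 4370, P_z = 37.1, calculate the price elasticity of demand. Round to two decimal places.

Evaluating quantity at (p, M, P_z) gives Q = 60 − 1.39(20) + 0.051(4370) − 1.13(37.1) = 60 − 27.8 + 222.87 − 41.923 = 213.147.
∂Q/∂p = −1.39, so E_p = (−1.39)·(20/213.147) ≈ -0.13.
|E_p| < 1: demand is inelastic.

-0.13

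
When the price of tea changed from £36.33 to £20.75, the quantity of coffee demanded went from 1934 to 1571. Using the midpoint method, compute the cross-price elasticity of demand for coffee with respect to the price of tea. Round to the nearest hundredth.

%ΔQ_x = (1571 − 1934)/[(1934+1571)/2] = -363/1752.5 ≈ -0.2071.
%ΔP_y = (20.75 − 36.33)/[(36.33+20.75)/2] ≈ -0.5459.
E_xy = -0.2071/-0.5459 ≈ 0.38.
E_xy > 0, so coffee and tea are substitutes.

0.38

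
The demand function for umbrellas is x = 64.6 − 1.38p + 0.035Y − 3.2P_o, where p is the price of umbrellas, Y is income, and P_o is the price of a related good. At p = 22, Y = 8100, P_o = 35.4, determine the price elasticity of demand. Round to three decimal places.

-0.148

x = 64.6 − 1.38(22) + 0.035(8100) − 3.2(35.4) = 64.6 − 30.36 + 283.5 − 113.28 = 204.46.
∂x/∂p = −1.38, so E_p = (−1.38)·(22/204.46) ≈ -0.148.
|E_p| < 1: demand is inelastic.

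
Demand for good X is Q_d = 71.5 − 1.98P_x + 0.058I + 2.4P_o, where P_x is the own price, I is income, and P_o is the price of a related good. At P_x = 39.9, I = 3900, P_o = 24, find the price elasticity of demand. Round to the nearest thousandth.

-0.286

First evaluate Q_d: 71.5 − 1.98(39.9) + 0.058(3900) + 2.4(24) = 71.5 − 79.002 + 226.2 + 57.6 = 276.298.
∂Q_d/∂P_x = −1.98, so E_p = (−1.98)·(39.9/276.298) ≈ -0.286.
|E_p| < 1: demand is inelastic.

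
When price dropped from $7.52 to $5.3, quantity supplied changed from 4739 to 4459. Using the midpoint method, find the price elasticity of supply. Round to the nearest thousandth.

0.176

%ΔQ = (4459 − 4739)/[(4739 + 4459)/2] = -280/4599 ≈ -0.0609.
%Δp = (5.3 − 7.52)/[(7.52 + 5.3)/2] = -2.22/6.41 ≈ -0.3463.
Arc elasticity E = %ΔQ/%Δp ≈ -0.0609/-0.3463 ≈ 0.176.
|E| < 1: supply is inelastic over this range.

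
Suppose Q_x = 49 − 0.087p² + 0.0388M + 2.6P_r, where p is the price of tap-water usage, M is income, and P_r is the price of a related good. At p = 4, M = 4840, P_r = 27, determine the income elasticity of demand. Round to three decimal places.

Evaluating quantity at (p, M, P_r) gives Q_x = 49 − 0.087(4)² + 0.0388(4840) + 2.6(27) = 49 − 1.392 + 187.792 + 70.2 = 305.6.
∂Q_x/∂M = +0.0388, so E_I = 0.0388·(4840/305.6) ≈ 0.615.
E_I ∈ (0,1): normal good (necessity).

0.615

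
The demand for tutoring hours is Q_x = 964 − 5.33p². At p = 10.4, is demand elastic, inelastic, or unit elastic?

At p = 10.4, Q_x = 387.5072.
dQ_x/dp = −2·5.33·p = −110.864.
Point elasticity E = (dQ_x/dp)·(p/Q_x) = -110.864 × 10.4/387.5072 ≈ -2.975.
|E| ≈ 2.975 > 1, so demand is elastic.

elastic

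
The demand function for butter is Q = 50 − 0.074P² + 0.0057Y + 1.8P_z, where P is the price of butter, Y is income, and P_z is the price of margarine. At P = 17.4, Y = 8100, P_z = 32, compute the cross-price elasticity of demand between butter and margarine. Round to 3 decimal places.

First evaluate Q: 50 − 0.074(17.4)² + 0.0057(8100) + 1.8(32) = 50 − 22.4042 + 46.17 + 57.6 = 131.3658.
∂Q/∂P_z = +1.8, so E_xy = 1.8·(32/131.3658) ≈ 0.438.
E_xy > 0: the goods are substitutes.

0.438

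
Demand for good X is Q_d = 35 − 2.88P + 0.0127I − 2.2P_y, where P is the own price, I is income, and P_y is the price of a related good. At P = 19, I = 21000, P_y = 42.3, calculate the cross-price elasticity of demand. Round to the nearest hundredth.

First evaluate Q_d: 35 − 2.88(19) + 0.0127(21000) − 2.2(42.3) = 35 − 54.72 + 266.7 − 93.06 = 153.92.
∂Q_d/∂P_y = −2.2, so E_xy = -2.2·(42.3/153.92) ≈ -0.60.
E_xy < 0: the goods are complements.

-0.60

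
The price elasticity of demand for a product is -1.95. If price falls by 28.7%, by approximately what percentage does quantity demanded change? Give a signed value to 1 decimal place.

%ΔQ ≈ E × %ΔP = (-1.95) × (-28.7%) ≈ 56.0%.

56.0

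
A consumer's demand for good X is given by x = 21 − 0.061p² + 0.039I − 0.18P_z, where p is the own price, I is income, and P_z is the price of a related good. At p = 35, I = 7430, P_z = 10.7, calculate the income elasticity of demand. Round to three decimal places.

At the given point, x = 21 − 0.061(35)² + 0.039(7430) − 0.18(10.7) = 21 − 74.725 + 289.77 − 1.926 = 234.119.
∂x/∂I = +0.039, so E_I = 0.039·(7430/234.119) ≈ 1.238.
E_I > 1: normal good (luxury).

1.238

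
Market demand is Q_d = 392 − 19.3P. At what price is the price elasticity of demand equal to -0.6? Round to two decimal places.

7.62

Set −bP/(a − bP) = −0.6 ⇒ bP = 0.6(a − bP) ⇒ bP(1+0.6) = 0.6·a.
P = 0.6·392/(19.3·1.6) ≈ 7.62.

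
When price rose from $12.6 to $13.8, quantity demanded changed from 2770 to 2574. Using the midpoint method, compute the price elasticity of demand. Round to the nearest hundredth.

-0.81

%ΔQ = (2574 − 2770)/[(2770 + 2574)/2] = -196/2672 ≈ -0.0734.
%Δp = (13.8 − 12.6)/[(12.6 + 13.8)/2] = 1.2/13.2 ≈ 0.0909.
Arc elasticity E = %ΔQ/%Δp ≈ -0.0734/0.0909 ≈ -0.81.
|E| < 1: demand is inelastic over this range.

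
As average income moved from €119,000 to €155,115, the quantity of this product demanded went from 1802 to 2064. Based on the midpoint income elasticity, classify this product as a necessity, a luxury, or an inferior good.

%ΔQ = (2064 − 1802)/[(1802+2064)/2] = 262/1933 ≈ 0.1355.
%ΔI = (155,115 − 119,000)/[(119,000+155,115)/2] = 36115/137057.5 ≈ 0.2635.
E_I = %ΔQ/%ΔI ≈ 0.514.
E_I ∈ (0,1): normal good (necessity).

necessity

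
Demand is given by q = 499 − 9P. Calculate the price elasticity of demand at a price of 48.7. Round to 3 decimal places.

-7.221

At P = 48.7, q = 60.7.
dq/dP = −9.
Point elasticity E = (dq/dP)·(P/q) = -9 × 48.7/60.7 ≈ -7.221.
|E| > 1, so demand is elastic at this price.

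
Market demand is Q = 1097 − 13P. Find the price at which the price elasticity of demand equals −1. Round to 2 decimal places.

42.19

For linear demand Q = a − bP, E = −bP/(a − bP). |E| = 1 ⇒ bP = a − bP ⇒ P = a/(2b).
P = 1097/(2·13) ≈ 42.19.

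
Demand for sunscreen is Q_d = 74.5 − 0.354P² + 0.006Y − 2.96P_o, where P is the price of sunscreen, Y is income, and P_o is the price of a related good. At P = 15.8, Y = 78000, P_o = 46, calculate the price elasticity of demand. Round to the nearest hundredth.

-0.56

Q_d = 74.5 − 0.354(15.8)² + 0.006(78000) − 2.96(46) = 74.5 − 88.3726 + 468 − 136.16 = 317.9674.
∂Q_d/∂P = −2·0.354·P = -11.1864, so E_p = -11.1864·(15.8/317.9674) ≈ -0.56.
|E_p| < 1: demand is inelastic.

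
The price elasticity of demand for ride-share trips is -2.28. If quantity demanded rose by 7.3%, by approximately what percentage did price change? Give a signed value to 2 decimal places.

%ΔQ ≈ E × %ΔP ⇒ %ΔP = %ΔQ / E = (7.3%)/(-2.28) ≈ -3.20%.

-3.20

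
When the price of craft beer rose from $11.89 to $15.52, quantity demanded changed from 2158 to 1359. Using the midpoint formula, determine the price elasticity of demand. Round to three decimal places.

-1.715

%ΔQ = (1359 − 2158)/[(2158 + 1359)/2] = -799/1758.5 ≈ -0.4544.
%Δp = (15.52 − 11.89)/[(11.89 + 15.52)/2] = 3.63/13.705 ≈ 0.2649.
Arc elasticity E = %ΔQ/%Δp ≈ -0.4544/0.2649 ≈ -1.715.
|E| > 1: demand is elastic over this range.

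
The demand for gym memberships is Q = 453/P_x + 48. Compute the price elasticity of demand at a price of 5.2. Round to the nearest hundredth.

At P_x = 5.2, Q = 135.1154.
dQ/dP_x = −453/P_x² = −16.753.
Point elasticity E = (dQ/dP_x)·(P_x/Q) = -16.753 × 5.2/135.1154 ≈ -0.64.
|E| < 1, so demand is inelastic at this price.

-0.64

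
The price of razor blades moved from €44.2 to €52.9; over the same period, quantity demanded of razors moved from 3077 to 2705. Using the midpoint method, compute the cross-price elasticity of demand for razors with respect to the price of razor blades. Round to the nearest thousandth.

%ΔQ_x = (2705 − 3077)/[(3077+2705)/2] = -372/2891 ≈ -0.1287.
%ΔP_y = (52.9 − 44.2)/[(44.2+52.9)/2] ≈ 0.1792.
E_xy = -0.1287/0.1792 ≈ -0.718.
E_xy < 0, so razors and razor blades are complements.

-0.718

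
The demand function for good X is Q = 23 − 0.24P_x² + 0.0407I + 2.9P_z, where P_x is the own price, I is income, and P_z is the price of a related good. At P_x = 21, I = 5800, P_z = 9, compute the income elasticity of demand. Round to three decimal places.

1.316

Substituting, Q = 23 − 0.24(21)² + 0.0407(5800) + 2.9(9) = 23 − 105.84 + 236.06 + 26.1 = 179.32.
∂Q/∂I = +0.0407, so E_I = 0.0407·(5800/179.32) ≈ 1.316.
E_I > 1: normal good (luxury).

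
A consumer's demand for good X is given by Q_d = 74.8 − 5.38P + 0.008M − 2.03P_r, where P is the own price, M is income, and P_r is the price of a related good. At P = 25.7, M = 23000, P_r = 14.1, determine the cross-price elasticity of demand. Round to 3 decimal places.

First evaluate Q_d: 74.8 − 5.38(25.7) + 0.008(23000) − 2.03(14.1) = 74.8 − 138.266 + 184 − 28.623 = 91.911.
∂Q_d/∂P_r = −2.03, so E_xy = -2.03·(14.1/91.911) ≈ -0.311.
E_xy < 0: the goods are complements.

-0.311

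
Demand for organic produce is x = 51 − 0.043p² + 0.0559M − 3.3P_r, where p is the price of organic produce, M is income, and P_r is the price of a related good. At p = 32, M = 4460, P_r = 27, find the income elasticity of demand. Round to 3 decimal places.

1.491

First evaluate x: 51 − 0.043(32)² + 0.0559(4460) − 3.3(27) = 51 − 44.032 + 249.314 − 89.1 = 167.182.
∂x/∂M = +0.0559, so E_I = 0.0559·(4460/167.182) ≈ 1.491.
E_I > 1: normal good (luxury).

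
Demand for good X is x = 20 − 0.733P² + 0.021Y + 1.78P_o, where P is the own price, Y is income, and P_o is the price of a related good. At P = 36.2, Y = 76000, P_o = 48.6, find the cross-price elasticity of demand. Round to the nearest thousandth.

0.117

At the given point, x = 20 − 0.733(36.2)² + 0.021(76000) + 1.78(48.6) = 20 − 960.5525 + 1596 + 86.508 = 741.9555.
∂x/∂P_o = +1.78, so E_xy = 1.78·(48.6/741.9555) ≈ 0.117.
E_xy > 0: the goods are substitutes.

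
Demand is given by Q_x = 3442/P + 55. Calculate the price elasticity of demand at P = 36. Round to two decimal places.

-0.63

At P = 36, Q_x = 150.6111.
dQ_x/dP = −3442/P² = −2.6559.
Point elasticity E = (dQ_x/dP)·(P/Q_x) = -2.6559 × 36/150.6111 ≈ -0.63.
|E| < 1, so demand is inelastic at this price.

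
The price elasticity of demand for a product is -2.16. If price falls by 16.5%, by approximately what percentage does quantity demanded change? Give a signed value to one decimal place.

%ΔQ ≈ E × %ΔP = (-2.16) × (-16.5%) ≈ 35.6%.

35.6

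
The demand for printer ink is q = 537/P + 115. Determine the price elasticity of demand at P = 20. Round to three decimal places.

At P = 20, q = 141.85.
dq/dP = −537/P² = −1.3425.
Point elasticity E = (dq/dP)·(P/q) = -1.3425 × 20/141.85 ≈ -0.189.
|E| < 1, so demand is inelastic at this price.

-0.189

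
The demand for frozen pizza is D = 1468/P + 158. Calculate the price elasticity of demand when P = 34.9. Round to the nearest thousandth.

-0.210

At P = 34.9, D = 200.063.
dD/dP = −1468/P² = −1.2052.
Point elasticity E = (dD/dP)·(P/D) = -1.2052 × 34.9/200.063 ≈ -0.210.
|E| < 1, so demand is inelastic at this price.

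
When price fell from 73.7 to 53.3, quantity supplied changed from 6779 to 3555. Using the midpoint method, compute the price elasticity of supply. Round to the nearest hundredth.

%ΔQ = (3555 − 6779)/[(6779 + 3555)/2] = -3224/5167 ≈ -0.6240.
%ΔP = (53.3 − 73.7)/[(73.7 + 53.3)/2] = -20.4/63.5 ≈ -0.3213.
Arc elasticity E = %ΔQ/%ΔP ≈ -0.6240/-0.3213 ≈ 1.94.
|E| > 1: supply is elastic over this range.

1.94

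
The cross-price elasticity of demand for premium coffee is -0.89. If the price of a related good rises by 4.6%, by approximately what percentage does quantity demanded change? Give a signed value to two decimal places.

-4.09

%ΔQ ≈ E × %ΔP_y = (-0.89) × (4.6%) ≈ -4.09%.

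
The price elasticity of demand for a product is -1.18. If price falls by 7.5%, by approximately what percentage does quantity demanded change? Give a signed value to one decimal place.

8.9

%ΔQ ≈ E × %ΔP = (-1.18) × (-7.5%) ≈ 8.9%.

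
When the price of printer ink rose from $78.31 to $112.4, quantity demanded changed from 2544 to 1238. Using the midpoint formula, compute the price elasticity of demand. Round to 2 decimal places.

%ΔQ = (1238 − 2544)/[(2544 + 1238)/2] = -1306/1891 ≈ -0.6906.
%ΔP = (112.4 − 78.31)/[(78.31 + 112.4)/2] = 34.09/95.355 ≈ 0.3575.
Arc elasticity E = %ΔQ/%ΔP ≈ -0.6906/0.3575 ≈ -1.93.
|E| > 1: demand is elastic over this range.

-1.93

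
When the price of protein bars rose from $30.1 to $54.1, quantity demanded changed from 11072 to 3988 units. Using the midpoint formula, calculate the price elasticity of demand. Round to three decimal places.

%Δq = (3988 − 11072)/[(11072 + 3988)/2] = -7084/7530 ≈ -0.9408.
%Δp = (54.1 − 30.1)/[(30.1 + 54.1)/2] = 24/42.1 ≈ 0.5701.
Arc elasticity E = %Δq/%Δp ≈ -0.9408/0.5701 ≈ -1.650.
|E| > 1: demand is elastic over this range.

-1.650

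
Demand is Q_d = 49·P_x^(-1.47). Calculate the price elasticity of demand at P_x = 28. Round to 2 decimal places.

For a Cobb–Douglas (constant-elasticity) form Q_d = A·P_x^α·…, the elasticity with respect to P_x equals the exponent α at every point.
Here the exponent on P_x is -1.47, so the price elasticity of demand is -1.47.

-1.47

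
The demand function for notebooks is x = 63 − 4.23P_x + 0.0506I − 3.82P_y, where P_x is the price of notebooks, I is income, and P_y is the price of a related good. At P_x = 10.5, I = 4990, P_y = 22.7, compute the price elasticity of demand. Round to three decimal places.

x = 63 − 4.23(10.5) + 0.0506(4990) − 3.82(22.7) = 63 − 44.415 + 252.494 − 86.714 = 184.365.
∂x/∂P_x = −4.23, so E_p = (−4.23)·(10.5/184.365) ≈ -0.241.
|E_p| < 1: demand is inelastic.

-0.241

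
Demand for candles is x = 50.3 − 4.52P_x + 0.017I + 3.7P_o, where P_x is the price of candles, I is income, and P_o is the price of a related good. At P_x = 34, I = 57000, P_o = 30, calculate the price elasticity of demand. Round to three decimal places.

-0.157

Evaluating quantity at (P_x, I, P_o) gives x = 50.3 − 4.52(34) + 0.017(57000) + 3.7(30) = 50.3 − 153.68 + 969 + 111 = 976.62.
∂x/∂P_x = −4.52, so E_p = (−4.52)·(34/976.62) ≈ -0.157.
|E_p| < 1: demand is inelastic.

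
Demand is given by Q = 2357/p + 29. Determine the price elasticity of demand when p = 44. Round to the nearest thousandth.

At p = 44, Q = 82.5682.
dQ/dp = −2357/p² = −1.2175.
Point elasticity E = (dQ/dp)·(p/Q) = -1.2175 × 44/82.5682 ≈ -0.649.
|E| < 1, so demand is inelastic at this price.

-0.649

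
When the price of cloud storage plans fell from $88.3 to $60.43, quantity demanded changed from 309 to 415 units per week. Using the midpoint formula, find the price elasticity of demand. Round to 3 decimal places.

-0.781

%ΔQ = (415 − 309)/[(309 + 415)/2] = 106/362 ≈ 0.2928.
%ΔP = (60.43 − 88.3)/[(88.3 + 60.43)/2] = -27.87/74.365 ≈ -0.3748.
Arc elasticity E = %ΔQ/%ΔP ≈ 0.2928/-0.3748 ≈ -0.781.
|E| < 1: demand is inelastic over this range.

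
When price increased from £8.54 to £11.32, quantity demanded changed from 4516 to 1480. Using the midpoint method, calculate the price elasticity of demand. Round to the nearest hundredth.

-3.62

%Δq = (1480 − 4516)/[(4516 + 1480)/2] = -3036/2998 ≈ -1.0127.
%ΔP = (11.32 − 8.54)/[(8.54 + 11.32)/2] = 2.78/9.93 ≈ 0.2800.
Arc elasticity E = %Δq/%ΔP ≈ -1.0127/0.2800 ≈ -3.62.
|E| > 1: demand is elastic over this range.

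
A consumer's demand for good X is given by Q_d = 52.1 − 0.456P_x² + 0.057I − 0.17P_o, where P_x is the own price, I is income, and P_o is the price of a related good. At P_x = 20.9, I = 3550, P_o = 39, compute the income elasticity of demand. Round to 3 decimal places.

Q_d = 52.1 − 0.456(20.9)² + 0.057(3550) − 0.17(39) = 52.1 − 199.1854 + 202.35 − 6.63 = 48.6346.
∂Q_d/∂I = +0.057, so E_I = 0.057·(3550/48.6346) ≈ 4.161.
E_I > 1: normal good (luxury).

4.161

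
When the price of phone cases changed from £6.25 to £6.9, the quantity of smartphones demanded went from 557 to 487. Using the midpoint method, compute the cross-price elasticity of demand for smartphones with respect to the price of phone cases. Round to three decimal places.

-1.356

%ΔQ_x = (487 − 557)/[(557+487)/2] = -70/522 ≈ -0.1341.
%ΔP_y = (6.9 − 6.25)/[(6.25+6.9)/2] ≈ 0.0989.
E_xy = -0.1341/0.0989 ≈ -1.356.
E_xy < 0, so smartphones and phone cases are complements.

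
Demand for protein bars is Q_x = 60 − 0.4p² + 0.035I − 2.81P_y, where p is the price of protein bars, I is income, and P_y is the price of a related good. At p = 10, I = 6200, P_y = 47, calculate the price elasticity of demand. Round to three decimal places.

-0.762

Substituting, Q_x = 60 − 0.4(10)² + 0.035(6200) − 2.81(47) = 60 − 40 + 217 − 132.07 = 104.93.
∂Q_x/∂p = −2·0.4·p = -8, so E_p = -8·(10/104.93) ≈ -0.762.
|E_p| < 1: demand is inelastic.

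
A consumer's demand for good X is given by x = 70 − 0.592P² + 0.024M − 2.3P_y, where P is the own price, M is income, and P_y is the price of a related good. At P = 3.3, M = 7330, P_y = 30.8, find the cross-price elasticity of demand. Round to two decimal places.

-0.42

At the given point, x = 70 − 0.592(3.3)² + 0.024(7330) − 2.3(30.8) = 70 − 6.4469 + 175.92 − 70.84 = 168.6331.
∂x/∂P_y = −2.3, so E_xy = -2.3·(30.8/168.6331) ≈ -0.42.
E_xy < 0: the goods are complements.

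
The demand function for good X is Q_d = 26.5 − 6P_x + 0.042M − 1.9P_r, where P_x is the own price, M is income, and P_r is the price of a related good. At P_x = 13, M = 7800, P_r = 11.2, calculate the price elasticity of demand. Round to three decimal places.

-0.306

Evaluating quantity at (P_x, M, P_r) gives Q_d = 26.5 − 6(13) + 0.042(7800) − 1.9(11.2) = 26.5 − 78 + 327.6 − 21.28 = 254.82.
∂Q_d/∂P_x = −6, so E_p = (−6)·(13/254.82) ≈ -0.306.
|E_p| < 1: demand is inelastic.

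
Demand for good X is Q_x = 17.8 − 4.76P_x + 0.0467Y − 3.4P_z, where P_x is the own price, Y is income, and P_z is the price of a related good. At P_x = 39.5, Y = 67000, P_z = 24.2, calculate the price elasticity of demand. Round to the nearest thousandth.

-0.065

First evaluate Q_x: 17.8 − 4.76(39.5) + 0.0467(67000) − 3.4(24.2) = 17.8 − 188.02 + 3128.9 − 82.28 = 2876.4.
∂Q_x/∂P_x = −4.76, so E_p = (−4.76)·(39.5/2876.4) ≈ -0.065.
|E_p| < 1: demand is inelastic.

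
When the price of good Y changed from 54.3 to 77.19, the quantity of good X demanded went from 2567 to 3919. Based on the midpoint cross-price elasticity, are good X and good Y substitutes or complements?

%ΔQ_x = (3919 − 2567)/[(2567+3919)/2] = 1352/3243 ≈ 0.4169.
%ΔP_y = (77.19 − 54.3)/[(54.3+77.19)/2] ≈ 0.3482.
E_xy = 0.4169/0.3482 ≈ 1.197.
E_xy > 0, so the goods are substitutes.

substitutes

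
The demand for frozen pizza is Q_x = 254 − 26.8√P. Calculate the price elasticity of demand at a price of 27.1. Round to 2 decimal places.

At P = 27.1, Q_x = 114.4855.
dQ_x/dP = −26.8/(2√P) = −26.8/(2·5.2058).
Point elasticity E = (dQ_x/dP)·(P/Q_x) = -2.5741 × 27.1/114.4855 ≈ -0.61.
|E| < 1, so demand is inelastic at this price.

-0.61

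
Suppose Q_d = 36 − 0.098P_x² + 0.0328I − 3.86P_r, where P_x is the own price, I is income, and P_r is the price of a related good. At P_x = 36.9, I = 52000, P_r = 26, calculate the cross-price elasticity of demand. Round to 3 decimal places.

-0.067

First evaluate Q_d: 36 − 0.098(36.9)² + 0.0328(52000) − 3.86(26) = 36 − 133.4378 + 1705.6 − 100.36 = 1507.8022.
∂Q_d/∂P_r = −3.86, so E_xy = -3.86·(26/1507.8022) ≈ -0.067.
E_xy < 0: the goods are complements.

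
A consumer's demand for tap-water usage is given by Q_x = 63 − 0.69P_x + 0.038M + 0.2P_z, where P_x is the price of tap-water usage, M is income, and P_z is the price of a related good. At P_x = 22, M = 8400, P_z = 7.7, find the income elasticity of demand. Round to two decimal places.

Q_x = 63 − 0.69(22) + 0.038(8400) + 0.2(7.7) = 63 − 15.18 + 319.2 + 1.54 = 368.56.
∂Q_x/∂M = +0.038, so E_I = 0.038·(8400/368.56) ≈ 0.87.
E_I ∈ (0,1): normal good (necessity).

0.87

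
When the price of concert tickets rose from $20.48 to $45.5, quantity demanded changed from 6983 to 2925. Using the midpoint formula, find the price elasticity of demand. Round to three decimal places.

-1.080

%Δq = (2925 − 6983)/[(6983 + 2925)/2] = -4058/4954 ≈ -0.8191.
%ΔP = (45.5 − 20.48)/[(20.48 + 45.5)/2] = 25.02/32.99 ≈ 0.7584.
Arc elasticity E = %Δq/%ΔP ≈ -0.8191/0.7584 ≈ -1.080.
|E| > 1: demand is elastic over this range.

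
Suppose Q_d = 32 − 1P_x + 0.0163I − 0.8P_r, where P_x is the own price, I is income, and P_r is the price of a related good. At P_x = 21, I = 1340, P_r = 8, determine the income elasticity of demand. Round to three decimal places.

0.826

Q_d = 32 − 1(21) + 0.0163(1340) − 0.8(8) = 32 − 21 + 21.842 − 6.4 = 26.442.
∂Q_d/∂I = +0.0163, so E_I = 0.0163·(1340/26.442) ≈ 0.826.
E_I ∈ (0,1): normal good (necessity).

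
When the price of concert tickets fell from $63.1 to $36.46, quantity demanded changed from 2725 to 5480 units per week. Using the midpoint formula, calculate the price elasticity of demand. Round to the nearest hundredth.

%Δq = (5480 − 2725)/[(2725 + 5480)/2] = 2755/4102.5 ≈ 0.6715.
%Δp = (36.46 − 63.1)/[(63.1 + 36.46)/2] = -26.64/49.78 ≈ -0.5352.
Arc elasticity E = %Δq/%Δp ≈ 0.6715/-0.5352 ≈ -1.25.
|E| > 1: demand is elastic over this range.

-1.25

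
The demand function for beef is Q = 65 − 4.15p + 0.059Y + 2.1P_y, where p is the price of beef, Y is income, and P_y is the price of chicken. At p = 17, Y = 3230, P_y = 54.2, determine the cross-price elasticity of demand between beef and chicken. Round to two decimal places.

0.38

At the given point, Q = 65 − 4.15(17) + 0.059(3230) + 2.1(54.2) = 65 − 70.55 + 190.57 + 113.82 = 298.84.
∂Q/∂P_y = +2.1, so E_xy = 2.1·(54.2/298.84) ≈ 0.38.
E_xy > 0: the goods are substitutes.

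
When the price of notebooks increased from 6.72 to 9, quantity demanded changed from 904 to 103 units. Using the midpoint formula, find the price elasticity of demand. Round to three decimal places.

-5.484

%Δq = (103 − 904)/[(904 + 103)/2] = -801/503.5 ≈ -1.5909.
%Δp = (9 − 6.72)/[(6.72 + 9)/2] = 2.28/7.86 ≈ 0.2901.
Arc elasticity E = %Δq/%Δp ≈ -1.5909/0.2901 ≈ -5.484.
|E| > 1: demand is elastic over this range.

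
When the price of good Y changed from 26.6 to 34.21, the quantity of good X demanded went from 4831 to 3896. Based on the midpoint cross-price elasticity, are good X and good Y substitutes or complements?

%ΔQ_x = (3896 − 4831)/[(4831+3896)/2] = -935/4363.5 ≈ -0.2143.
%ΔP_y = (34.21 − 26.6)/[(26.6+34.21)/2] ≈ 0.2503.
E_xy = -0.2143/0.2503 ≈ -0.856.
E_xy < 0, so the goods are complements.

complements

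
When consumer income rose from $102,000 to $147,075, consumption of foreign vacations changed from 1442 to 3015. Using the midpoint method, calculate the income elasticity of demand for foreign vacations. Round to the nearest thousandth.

%ΔQ = (3015 − 1442)/[(1442+3015)/2] = 1573/2228.5 ≈ 0.7059.
%ΔY = (147,075 − 102,000)/[(102,000+147,075)/2] = 45075/124537.5 ≈ 0.3619.
E_I = %ΔQ/%ΔY ≈ 1.950.
E_I > 1: normal good (luxury).

1.950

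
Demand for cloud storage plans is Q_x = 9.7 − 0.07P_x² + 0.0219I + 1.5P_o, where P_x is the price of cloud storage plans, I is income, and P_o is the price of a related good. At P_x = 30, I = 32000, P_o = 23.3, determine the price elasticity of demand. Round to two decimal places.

-0.18

Q_x = 9.7 − 0.07(30)² + 0.0219(32000) + 1.5(23.3) = 9.7 − 63 + 700.8 + 34.95 = 682.45.
∂Q_x/∂P_x = −2·0.07·P_x = -4.2, so E_p = -4.2·(30/682.45) ≈ -0.18.
|E_p| < 1: demand is inelastic.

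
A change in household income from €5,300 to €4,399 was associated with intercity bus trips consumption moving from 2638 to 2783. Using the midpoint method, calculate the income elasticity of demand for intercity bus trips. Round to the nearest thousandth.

%ΔQ = (2783 − 2638)/[(2638+2783)/2] = 145/2710.5 ≈ 0.0535.
%ΔY = (4,399 − 5,300)/[(5,300+4,399)/2] = -901/4849.5 ≈ -0.1858.
E_I = %ΔQ/%ΔY ≈ -0.288.
E_I < 0: inferior good.

-0.288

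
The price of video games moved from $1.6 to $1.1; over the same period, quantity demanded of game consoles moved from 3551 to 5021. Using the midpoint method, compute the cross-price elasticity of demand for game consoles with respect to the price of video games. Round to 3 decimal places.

-0.926

%ΔQ_x = (5021 − 3551)/[(3551+5021)/2] = 1470/4286 ≈ 0.3430.
%ΔP_y = (1.1 − 1.6)/[(1.6+1.1)/2] ≈ -0.3704.
E_xy = 0.3430/-0.3704 ≈ -0.926.
E_xy < 0, so game consoles and video games are complements.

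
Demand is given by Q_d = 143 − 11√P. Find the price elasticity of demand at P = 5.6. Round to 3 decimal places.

At P = 5.6, Q_d = 116.9692.
dQ_d/dP = −11/(2√P) = −11/(2·2.3664).
Point elasticity E = (dQ_d/dP)·(P/Q_d) = -2.3242 × 5.6/116.9692 ≈ -0.111.
|E| < 1, so demand is inelastic at this price.

-0.111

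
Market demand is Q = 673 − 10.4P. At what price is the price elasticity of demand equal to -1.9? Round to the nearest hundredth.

Set −bP/(a − bP) = −1.9 ⇒ bP = 1.9(a − bP) ⇒ bP(1+1.9) = 1.9·a.
P = 1.9·673/(10.4·2.9) ≈ 42.40.

42.40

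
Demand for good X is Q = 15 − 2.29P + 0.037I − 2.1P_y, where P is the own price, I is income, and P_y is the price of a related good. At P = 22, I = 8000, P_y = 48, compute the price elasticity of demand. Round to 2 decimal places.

First evaluate Q: 15 − 2.29(22) + 0.037(8000) − 2.1(48) = 15 − 50.38 + 296 − 100.8 = 159.82.
∂Q/∂P = −2.29, so E_p = (−2.29)·(22/159.82) ≈ -0.32.
|E_p| < 1: demand is inelastic.

-0.32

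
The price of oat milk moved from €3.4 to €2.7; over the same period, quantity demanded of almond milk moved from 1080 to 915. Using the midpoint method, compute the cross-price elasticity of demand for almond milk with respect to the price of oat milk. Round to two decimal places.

%ΔQ_x = (915 − 1080)/[(1080+915)/2] = -165/997.5 ≈ -0.1654.
%ΔP_y = (2.7 − 3.4)/[(3.4+2.7)/2] ≈ -0.2295.
E_xy = -0.1654/-0.2295 ≈ 0.72.
E_xy > 0, so almond milk and oat milk are substitutes.

0.72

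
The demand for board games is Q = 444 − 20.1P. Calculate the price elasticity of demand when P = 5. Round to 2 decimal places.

At P = 5, Q = 343.5.
dQ/dP = −20.1.
Point elasticity E = (dQ/dP)·(P/Q) = -20.1 × 5/343.5 ≈ -0.29.
|E| < 1, so demand is inelastic at this price.

-0.29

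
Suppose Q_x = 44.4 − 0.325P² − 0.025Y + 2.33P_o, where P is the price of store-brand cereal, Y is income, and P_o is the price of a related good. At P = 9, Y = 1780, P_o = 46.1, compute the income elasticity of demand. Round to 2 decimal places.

At the given point, Q_x = 44.4 − 0.325(9)² − 0.025(1780) + 2.33(46.1) = 44.4 − 26.325 − 44.5 + 107.413 = 80.988.
∂Q_x/∂Y = −0.025, so E_I = -0.025·(1780/80.988) ≈ -0.55.
E_I < 0: inferior good.

-0.55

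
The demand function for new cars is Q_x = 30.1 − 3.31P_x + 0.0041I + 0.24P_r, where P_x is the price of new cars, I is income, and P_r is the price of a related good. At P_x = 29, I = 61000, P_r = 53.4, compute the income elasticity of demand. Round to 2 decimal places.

Evaluating quantity at (P_x, I, P_r) gives Q_x = 30.1 − 3.31(29) + 0.0041(61000) + 0.24(53.4) = 30.1 − 95.99 + 250.1 + 12.816 = 197.026.
∂Q_x/∂I = +0.0041, so E_I = 0.0041·(61000/197.026) ≈ 1.27.
E_I > 1: normal good (luxury).

1.27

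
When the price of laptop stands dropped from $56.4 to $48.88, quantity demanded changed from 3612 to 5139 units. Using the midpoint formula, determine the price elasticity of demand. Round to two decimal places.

%Δq = (5139 − 3612)/[(3612 + 5139)/2] = 1527/4375.5 ≈ 0.3490.
%ΔP = (48.88 − 56.4)/[(56.4 + 48.88)/2] = -7.52/52.64 ≈ -0.1429.
Arc elasticity E = %Δq/%ΔP ≈ 0.3490/-0.1429 ≈ -2.44.
|E| > 1: demand is elastic over this range.

-2.44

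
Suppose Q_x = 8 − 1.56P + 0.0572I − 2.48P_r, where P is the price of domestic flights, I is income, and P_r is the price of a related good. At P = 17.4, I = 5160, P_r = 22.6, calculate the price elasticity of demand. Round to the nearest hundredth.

Evaluating quantity at (P, I, P_r) gives Q_x = 8 − 1.56(17.4) + 0.0572(5160) − 2.48(22.6) = 8 − 27.144 + 295.152 − 56.048 = 219.96.
∂Q_x/∂P = −1.56, so E_p = (−1.56)·(17.4/219.96) ≈ -0.12.
|E_p| < 1: demand is inelastic.

-0.12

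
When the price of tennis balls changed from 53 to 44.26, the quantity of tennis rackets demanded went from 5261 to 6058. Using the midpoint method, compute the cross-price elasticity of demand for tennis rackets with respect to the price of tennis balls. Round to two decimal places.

-0.78

%ΔQ_x = (6058 − 5261)/[(5261+6058)/2] = 797/5659.5 ≈ 0.1408.
%ΔP_y = (44.26 − 53)/[(53+44.26)/2] ≈ -0.1797.
E_xy = 0.1408/-0.1797 ≈ -0.78.
E_xy < 0, so tennis rackets and tennis balls are complements.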